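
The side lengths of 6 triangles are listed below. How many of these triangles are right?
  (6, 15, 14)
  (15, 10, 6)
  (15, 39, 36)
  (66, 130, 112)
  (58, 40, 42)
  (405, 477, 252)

4

(6,15,14): 6²+14² = 232 > 225 = 15² → acute
(15,10,6): 6²+10² = 136 < 225 = 15² → obtuse
(15,39,36): 15²+36² = 1521 = 39² → right
(66,130,112): 66²+112² = 16900 = 130² → right
(58,40,42): 40²+42² = 3364 = 58² → right
(405,477,252): 252²+405² = 227529 = 477² → right
4 of the 6 are right.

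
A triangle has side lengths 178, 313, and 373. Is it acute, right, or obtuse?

Compare the square of the longest side to the sum of squares of the other two: 178² + 313² = 129653 < 139129 = 373².

obtuse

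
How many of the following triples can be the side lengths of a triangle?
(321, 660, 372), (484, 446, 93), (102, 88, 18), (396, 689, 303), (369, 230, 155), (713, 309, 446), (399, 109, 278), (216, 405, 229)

(321,372,660): 321+372 > 660 → valid
(93,446,484): 93+446 > 484 → valid
(18,88,102): 18+88 > 102 → valid
(303,396,689): 303+396 > 689 → valid
(155,230,369): 155+230 > 369 → valid
(309,446,713): 309+446 > 713 → valid
(109,278,399): 109+278 ≤ 399 → not valid
(216,229,405): 216+229 > 405 → valid
7 of the 8 triples form a triangle.

7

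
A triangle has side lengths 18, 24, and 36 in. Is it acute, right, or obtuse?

Compare the square of the longest side to the sum of squares of the other two: 18² + 24² = 900 < 1296 = 36².

obtuse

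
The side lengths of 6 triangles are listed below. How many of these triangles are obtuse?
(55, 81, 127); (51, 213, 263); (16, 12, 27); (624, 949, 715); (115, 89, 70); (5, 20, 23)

(55,81,127): 55²+81² = 9586 < 16129 = 127² → obtuse
(51,213,263): 51²+213² = 47970 < 69169 = 263² → obtuse
(16,12,27): 12²+16² = 400 < 729 = 27² → obtuse
(624,949,715): 624²+715² = 900601 = 949² → right
(115,89,70): 70²+89² = 12821 < 13225 = 115² → obtuse
(5,20,23): 5²+20² = 425 < 529 = 23² → obtuse
5 of the 6 are obtuse.

5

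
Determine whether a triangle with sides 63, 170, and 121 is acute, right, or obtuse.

Compare the square of the longest side to the sum of squares of the other two: 63² + 121² = 18610 < 28900 = 170².

obtuse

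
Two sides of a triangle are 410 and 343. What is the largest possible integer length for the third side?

The third side must be strictly less than 410 + 343 = 753.
The largest integer below 753 is 752.

752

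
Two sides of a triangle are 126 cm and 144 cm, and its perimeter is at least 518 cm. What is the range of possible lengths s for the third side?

248 ≤ s < 270 cm

Triangle inequality alone gives 18 < s < 270.
The perimeter condition gives s ≥ 518 − 126 − 144 = 248.
Intersecting the two: 248 ≤ s < 270.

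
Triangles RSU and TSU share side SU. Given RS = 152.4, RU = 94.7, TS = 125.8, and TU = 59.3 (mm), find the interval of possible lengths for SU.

66.5 < SU < 185.1

From triangle RSU: |152.4 − 94.7| < SU < 152.4 + 94.7, i.e. 57.7 < SU < 247.1.
From triangle TSU: 66.5 < SU < 185.1.
Both must hold, so SU lies in the intersection.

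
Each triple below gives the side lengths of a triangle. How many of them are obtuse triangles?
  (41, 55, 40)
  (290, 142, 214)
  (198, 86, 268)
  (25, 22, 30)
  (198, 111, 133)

(41,55,40): 40²+41² = 3281 > 3025 = 55² → acute
(290,142,214): 142²+214² = 65960 < 84100 = 290² → obtuse
(198,86,268): 86²+198² = 46600 < 71824 = 268² → obtuse
(25,22,30): 22²+25² = 1109 > 900 = 30² → acute
(198,111,133): 111²+133² = 30010 < 39204 = 198² → obtuse
3 of the 5 are obtuse.

3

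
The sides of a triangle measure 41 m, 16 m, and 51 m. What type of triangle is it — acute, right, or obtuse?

obtuse

Compare the square of the longest side to the sum of squares of the other two: 16² + 41² = 1937 < 2601 = 51².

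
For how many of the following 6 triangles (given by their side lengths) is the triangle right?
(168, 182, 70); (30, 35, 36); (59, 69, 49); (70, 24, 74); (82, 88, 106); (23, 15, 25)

2

(168,182,70): 70²+168² = 33124 = 182² → right
(30,35,36): 30²+35² = 2125 > 1296 = 36² → acute
(59,69,49): 49²+59² = 5882 > 4761 = 69² → acute
(70,24,74): 24²+70² = 5476 = 74² → right
(82,88,106): 82²+88² = 14468 > 11236 = 106² → acute
(23,15,25): 15²+23² = 754 > 625 = 25² → acute
2 of the 6 are right.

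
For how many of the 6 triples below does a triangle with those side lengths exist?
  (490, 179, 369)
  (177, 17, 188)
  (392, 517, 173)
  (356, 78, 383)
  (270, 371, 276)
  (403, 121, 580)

(179,369,490): 179+369 > 490 → valid
(17,177,188): 17+177 > 188 → valid
(173,392,517): 173+392 > 517 → valid
(78,356,383): 78+356 > 383 → valid
(270,276,371): 270+276 > 371 → valid
(121,403,580): 121+403 ≤ 580 → not valid
5 of the 6 triples form a triangle.

5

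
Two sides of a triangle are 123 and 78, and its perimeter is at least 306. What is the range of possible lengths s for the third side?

105 ≤ s < 201

Triangle inequality alone gives 45 < s < 201.
The perimeter condition gives s ≥ 306 − 123 − 78 = 105.
Intersecting the two: 105 ≤ s < 201.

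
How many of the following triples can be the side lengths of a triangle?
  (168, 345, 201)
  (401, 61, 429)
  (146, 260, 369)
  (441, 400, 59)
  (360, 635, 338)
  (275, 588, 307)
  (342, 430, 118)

6

(168,201,345): 168+201 > 345 → valid
(61,401,429): 61+401 > 429 → valid
(146,260,369): 146+260 > 369 → valid
(59,400,441): 59+400 > 441 → valid
(338,360,635): 338+360 > 635 → valid
(275,307,588): 275+307 ≤ 588 → not valid
(118,342,430): 118+342 > 430 → valid
6 of the 7 triples form a triangle.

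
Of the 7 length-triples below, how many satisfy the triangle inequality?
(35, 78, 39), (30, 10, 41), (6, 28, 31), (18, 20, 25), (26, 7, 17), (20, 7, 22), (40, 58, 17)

3

(35,39,78): 35+39 ≤ 78 → not valid
(10,30,41): 10+30 ≤ 41 → not valid
(6,28,31): 6+28 > 31 → valid
(18,20,25): 18+20 > 25 → valid
(7,17,26): 7+17 ≤ 26 → not valid
(7,20,22): 7+20 > 22 → valid
(17,40,58): 17+40 ≤ 58 → not valid
3 of the 7 triples form a triangle.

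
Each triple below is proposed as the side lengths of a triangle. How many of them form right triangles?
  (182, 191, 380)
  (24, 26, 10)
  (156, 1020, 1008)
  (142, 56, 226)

(182,191,380): 182+191 ≤ 380, not a triangle
(24,26,10): 10²+24² = 676 = 26² → right
(156,1020,1008): 156²+1008² = 1040400 = 1020² → right
(142,56,226): 56+142 ≤ 226, not a triangle
2 of the 4 are right.

2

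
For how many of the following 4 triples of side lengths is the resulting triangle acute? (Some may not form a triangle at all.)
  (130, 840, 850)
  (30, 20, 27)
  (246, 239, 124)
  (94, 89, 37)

3

(130,840,850): 130²+840² = 722500 = 850² → right
(30,20,27): 20²+27² = 1129 > 900 = 30² → acute
(246,239,124): 124²+239² = 72497 > 60516 = 246² → acute
(94,89,37): 37²+89² = 9290 > 8836 = 94² → acute
3 of the 4 are acute.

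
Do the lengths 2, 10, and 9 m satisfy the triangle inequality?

The longest side is 10, and the other two sum to 11.
Since 11 > 10, the triangle inequality holds.

Yes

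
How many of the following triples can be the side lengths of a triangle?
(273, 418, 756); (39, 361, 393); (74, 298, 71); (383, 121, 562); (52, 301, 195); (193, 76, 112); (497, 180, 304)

1

(273,418,756): 273+418 ≤ 756 → not valid
(39,361,393): 39+361 > 393 → valid
(71,74,298): 71+74 ≤ 298 → not valid
(121,383,562): 121+383 ≤ 562 → not valid
(52,195,301): 52+195 ≤ 301 → not valid
(76,112,193): 76+112 ≤ 193 → not valid
(180,304,497): 180+304 ≤ 497 → not valid
1 of the 7 triples forms a triangle.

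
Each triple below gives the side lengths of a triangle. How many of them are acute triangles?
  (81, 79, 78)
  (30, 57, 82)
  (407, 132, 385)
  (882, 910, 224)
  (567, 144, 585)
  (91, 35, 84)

(81,79,78): 78²+79² = 12325 > 6561 = 81² → acute
(30,57,82): 30²+57² = 4149 < 6724 = 82² → obtuse
(407,132,385): 132²+385² = 165649 = 407² → right
(882,910,224): 224²+882² = 828100 = 910² → right
(567,144,585): 144²+567² = 342225 = 585² → right
(91,35,84): 35²+84² = 8281 = 91² → right
1 of the 6 is acute.

1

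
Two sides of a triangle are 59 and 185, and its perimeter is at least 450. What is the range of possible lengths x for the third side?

Triangle inequality alone gives 126 < x < 244.
The perimeter condition gives x ≥ 450 − 59 − 185 = 206.
Intersecting the two: 206 ≤ x < 244.

206 ≤ x < 244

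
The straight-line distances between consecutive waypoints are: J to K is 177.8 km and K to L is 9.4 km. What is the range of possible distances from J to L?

By the triangle inequality, |177.8 − 9.4| ≤ JL ≤ 177.8 + 9.4.

168.4 ≤ JL ≤ 187.2 km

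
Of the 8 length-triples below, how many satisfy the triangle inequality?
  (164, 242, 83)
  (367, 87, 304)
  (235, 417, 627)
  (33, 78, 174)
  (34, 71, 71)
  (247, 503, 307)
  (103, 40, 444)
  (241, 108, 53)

5

(83,164,242): 83+164 > 242 → valid
(87,304,367): 87+304 > 367 → valid
(235,417,627): 235+417 > 627 → valid
(33,78,174): 33+78 ≤ 174 → not valid
(34,71,71): 34+71 > 71 → valid
(247,307,503): 247+307 > 503 → valid
(40,103,444): 40+103 ≤ 444 → not valid
(53,108,241): 53+108 ≤ 241 → not valid
5 of the 8 triples form a triangle.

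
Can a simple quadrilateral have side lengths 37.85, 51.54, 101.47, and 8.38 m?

For a quadrilateral, each side must be shorter than the sum of the others.
Here the longest side is 101.47, but the remaining 3 sides sum to only 97.77.

No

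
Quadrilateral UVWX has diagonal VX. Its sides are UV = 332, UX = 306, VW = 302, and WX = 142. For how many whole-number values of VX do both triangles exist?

From triangle UVX: 26 < VX < 638.
From triangle WVX: 160 < VX < 444.
Intersection: 160 < VX < 444, so integers 161 through 443: 283 values.

283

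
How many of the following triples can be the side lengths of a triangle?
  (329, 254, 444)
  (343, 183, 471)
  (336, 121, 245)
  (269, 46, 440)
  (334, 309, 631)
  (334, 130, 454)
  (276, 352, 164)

6

(254,329,444): 254+329 > 444 → valid
(183,343,471): 183+343 > 471 → valid
(121,245,336): 121+245 > 336 → valid
(46,269,440): 46+269 ≤ 440 → not valid
(309,334,631): 309+334 > 631 → valid
(130,334,454): 130+334 > 454 → valid
(164,276,352): 164+276 > 352 → valid
6 of the 7 triples form a triangle.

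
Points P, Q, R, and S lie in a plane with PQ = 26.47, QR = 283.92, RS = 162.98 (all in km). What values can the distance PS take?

94.47 ≤ PS ≤ 473.37 km

The maximum is all hops collinear in one direction: 26.47 + 283.92 + 162.98 = 473.37.
The longest hop is 283.92; the others sum to 189.45. Folding the others back against it leaves at least 283.92 − 189.45 = 94.47.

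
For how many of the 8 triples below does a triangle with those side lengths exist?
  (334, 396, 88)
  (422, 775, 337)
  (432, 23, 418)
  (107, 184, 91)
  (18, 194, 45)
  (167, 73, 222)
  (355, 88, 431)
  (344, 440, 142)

6

(88,334,396): 88+334 > 396 → valid
(337,422,775): 337+422 ≤ 775 → not valid
(23,418,432): 23+418 > 432 → valid
(91,107,184): 91+107 > 184 → valid
(18,45,194): 18+45 ≤ 194 → not valid
(73,167,222): 73+167 > 222 → valid
(88,355,431): 88+355 > 431 → valid
(142,344,440): 142+344 > 440 → valid
6 of the 8 triples form a triangle.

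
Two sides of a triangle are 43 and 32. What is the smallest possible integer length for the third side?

The third side must be strictly greater than |43 − 32| = 11.
The smallest integer above 11 is 12.

12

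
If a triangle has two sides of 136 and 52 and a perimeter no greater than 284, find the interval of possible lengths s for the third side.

Triangle inequality alone gives 84 < s < 188.
The perimeter condition gives s ≤ 284 − 136 − 52 = 96.
Intersecting the two: 84 < s ≤ 96.

84 < s ≤ 96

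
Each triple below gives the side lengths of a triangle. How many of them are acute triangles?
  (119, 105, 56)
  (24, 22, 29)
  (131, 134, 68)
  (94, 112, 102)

3

(119,105,56): 56²+105² = 14161 = 119² → right
(24,22,29): 22²+24² = 1060 > 841 = 29² → acute
(131,134,68): 68²+131² = 21785 > 17956 = 134² → acute
(94,112,102): 94²+102² = 19240 > 12544 = 112² → acute
3 of the 4 are acute.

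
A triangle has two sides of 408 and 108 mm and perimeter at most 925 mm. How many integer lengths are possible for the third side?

109

Triangle inequality: 300 < x < 516. Perimeter ≤ 925 gives x ≤ 925 − 408 − 108 = 409.
So 300 < x ≤ 409; integers 301 through 409: 109 values.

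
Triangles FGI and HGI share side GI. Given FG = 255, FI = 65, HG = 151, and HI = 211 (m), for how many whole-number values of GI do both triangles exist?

129

From triangle FGI: 190 < GI < 320.
From triangle HGI: 60 < GI < 362.
Intersection: 190 < GI < 320, so integers 191 through 319: 129 values.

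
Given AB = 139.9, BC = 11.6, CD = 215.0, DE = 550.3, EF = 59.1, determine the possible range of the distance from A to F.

The maximum is all hops collinear in one direction: 139.9 + 11.6 + 215.0 + 550.3 + 59.1 = 975.9.
The longest hop is 550.3; the others sum to 425.6. Folding the others back against it leaves at least 550.3 − 425.6 = 124.7.

124.7 ≤ AF ≤ 975.9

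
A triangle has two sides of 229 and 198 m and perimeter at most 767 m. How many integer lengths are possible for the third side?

309

Triangle inequality: 31 < x < 427. Perimeter ≤ 767 gives x ≤ 767 − 229 − 198 = 340.
So 31 < x ≤ 340; integers 32 through 340: 309 values.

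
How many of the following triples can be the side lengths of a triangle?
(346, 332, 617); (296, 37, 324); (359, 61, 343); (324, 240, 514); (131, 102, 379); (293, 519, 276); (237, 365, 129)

6

(332,346,617): 332+346 > 617 → valid
(37,296,324): 37+296 > 324 → valid
(61,343,359): 61+343 > 359 → valid
(240,324,514): 240+324 > 514 → valid
(102,131,379): 102+131 ≤ 379 → not valid
(276,293,519): 276+293 > 519 → valid
(129,237,365): 129+237 > 365 → valid
6 of the 7 triples form a triangle.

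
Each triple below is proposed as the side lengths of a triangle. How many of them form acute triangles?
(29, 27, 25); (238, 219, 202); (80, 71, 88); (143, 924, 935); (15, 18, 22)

4

(29,27,25): 25²+27² = 1354 > 841 = 29² → acute
(238,219,202): 202²+219² = 88765 > 56644 = 238² → acute
(80,71,88): 71²+80² = 11441 > 7744 = 88² → acute
(143,924,935): 143²+924² = 874225 = 935² → right
(15,18,22): 15²+18² = 549 > 484 = 22² → acute
4 of the 5 are acute.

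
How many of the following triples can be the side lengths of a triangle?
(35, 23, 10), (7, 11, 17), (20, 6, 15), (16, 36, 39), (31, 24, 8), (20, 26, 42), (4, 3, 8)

5

(10,23,35): 10+23 ≤ 35 → not valid
(7,11,17): 7+11 > 17 → valid
(6,15,20): 6+15 > 20 → valid
(16,36,39): 16+36 > 39 → valid
(8,24,31): 8+24 > 31 → valid
(20,26,42): 20+26 > 42 → valid
(3,4,8): 3+4 ≤ 8 → not valid
5 of the 7 triples form a triangle.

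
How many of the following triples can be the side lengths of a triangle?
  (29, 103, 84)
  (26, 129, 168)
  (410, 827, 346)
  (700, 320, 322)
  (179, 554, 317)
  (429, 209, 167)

(29,84,103): 29+84 > 103 → valid
(26,129,168): 26+129 ≤ 168 → not valid
(346,410,827): 346+410 ≤ 827 → not valid
(320,322,700): 320+322 ≤ 700 → not valid
(179,317,554): 179+317 ≤ 554 → not valid
(167,209,429): 167+209 ≤ 429 → not valid
1 of the 6 triples forms a triangle.

1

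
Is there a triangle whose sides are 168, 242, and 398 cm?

Yes

The longest side is 398, and the other two sum to 410.
Since 410 > 398, the triangle inequality holds.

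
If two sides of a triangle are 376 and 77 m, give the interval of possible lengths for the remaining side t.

By the triangle inequality, t must be less than 376 + 77 = 453 and greater than |376 − 77| = 299.

299 < t < 453 (m)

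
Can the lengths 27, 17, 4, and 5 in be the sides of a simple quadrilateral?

No

For a quadrilateral, each side must be shorter than the sum of the others.
Here the longest side is 27, but the remaining 3 sides sum to only 26.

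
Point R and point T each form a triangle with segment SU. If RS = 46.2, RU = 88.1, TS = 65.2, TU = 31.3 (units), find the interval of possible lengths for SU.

From triangle RSU: |46.2 − 88.1| < SU < 46.2 + 88.1, i.e. 41.9 < SU < 134.3.
From triangle TSU: 33.9 < SU < 96.5.
Both must hold, so SU lies in the intersection.

41.9 < SU < 96.5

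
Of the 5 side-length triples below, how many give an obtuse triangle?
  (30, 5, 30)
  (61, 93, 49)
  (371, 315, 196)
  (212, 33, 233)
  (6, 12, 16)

(30,5,30): 5²+30² = 925 > 900 = 30² → acute
(61,93,49): 49²+61² = 6122 < 8649 = 93² → obtuse
(371,315,196): 196²+315² = 137641 = 371² → right
(212,33,233): 33²+212² = 46033 < 54289 = 233² → obtuse
(6,12,16): 6²+12² = 180 < 256 = 16² → obtuse
3 of the 5 are obtuse.

3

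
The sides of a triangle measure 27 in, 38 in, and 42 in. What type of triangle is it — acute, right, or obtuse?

acute

Compare the square of the longest side to the sum of squares of the other two: 27² + 38² = 2173 > 1764 = 42².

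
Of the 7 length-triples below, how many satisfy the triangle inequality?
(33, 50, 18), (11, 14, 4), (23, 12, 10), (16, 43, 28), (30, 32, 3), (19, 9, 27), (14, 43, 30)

6

(18,33,50): 18+33 > 50 → valid
(4,11,14): 4+11 > 14 → valid
(10,12,23): 10+12 ≤ 23 → not valid
(16,28,43): 16+28 > 43 → valid
(3,30,32): 3+30 > 32 → valid
(9,19,27): 9+19 > 27 → valid
(14,30,43): 14+30 > 43 → valid
6 of the 7 triples form a triangle.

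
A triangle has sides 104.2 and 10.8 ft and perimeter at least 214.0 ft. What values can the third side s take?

Triangle inequality alone gives 93.4 < s < 115.0.
The perimeter condition gives s ≥ 214.0 − 104.2 − 10.8 = 99.0.
Intersecting the two: 99.0 ≤ s < 115.0.

99.0 ≤ s < 115.0 ft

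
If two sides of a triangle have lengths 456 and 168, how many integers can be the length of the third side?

335

The third side lies in the open interval (288, 624).
Integers from 289 to 623 inclusive: 623 − 289 + 1 = 335.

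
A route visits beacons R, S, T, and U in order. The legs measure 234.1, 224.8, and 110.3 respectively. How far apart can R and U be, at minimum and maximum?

0 ≤ RU ≤ 569.2

The maximum is all hops collinear in one direction: 234.1 + 224.8 + 110.3 = 569.2.
The longest hop is 234.1; the others sum to 335.1. Since 234.1 ≤ 335.1, the path can fold back on itself completely, so the minimum distance is 0.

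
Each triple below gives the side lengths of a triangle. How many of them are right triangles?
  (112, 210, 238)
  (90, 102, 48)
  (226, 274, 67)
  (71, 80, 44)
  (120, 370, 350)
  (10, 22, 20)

3

(112,210,238): 112²+210² = 56644 = 238² → right
(90,102,48): 48²+90² = 10404 = 102² → right
(226,274,67): 67²+226² = 55565 < 75076 = 274² → obtuse
(71,80,44): 44²+71² = 6977 > 6400 = 80² → acute
(120,370,350): 120²+350² = 136900 = 370² → right
(10,22,20): 10²+20² = 500 > 484 = 22² → acute
3 of the 6 are right.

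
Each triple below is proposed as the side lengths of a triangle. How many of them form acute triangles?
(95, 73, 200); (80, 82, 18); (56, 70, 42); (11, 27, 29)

1

(95,73,200): 73+95 ≤ 200, not a triangle
(80,82,18): 18²+80² = 6724 = 82² → right
(56,70,42): 42²+56² = 4900 = 70² → right
(11,27,29): 11²+27² = 850 > 841 = 29² → acute
1 of the 4 is acute.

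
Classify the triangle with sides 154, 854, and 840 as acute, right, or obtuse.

Compare the square of the longest side to the sum of squares of the other two: 154² + 840² = 729316 = 854².

right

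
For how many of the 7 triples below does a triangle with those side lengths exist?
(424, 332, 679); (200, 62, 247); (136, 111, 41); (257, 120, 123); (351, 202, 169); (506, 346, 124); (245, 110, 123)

(332,424,679): 332+424 > 679 → valid
(62,200,247): 62+200 > 247 → valid
(41,111,136): 41+111 > 136 → valid
(120,123,257): 120+123 ≤ 257 → not valid
(169,202,351): 169+202 > 351 → valid
(124,346,506): 124+346 ≤ 506 → not valid
(110,123,245): 110+123 ≤ 245 → not valid
4 of the 7 triples form a triangle.

4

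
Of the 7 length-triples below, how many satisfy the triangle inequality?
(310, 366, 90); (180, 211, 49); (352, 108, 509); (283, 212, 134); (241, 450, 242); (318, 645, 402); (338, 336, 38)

(90,310,366): 90+310 > 366 → valid
(49,180,211): 49+180 > 211 → valid
(108,352,509): 108+352 ≤ 509 → not valid
(134,212,283): 134+212 > 283 → valid
(241,242,450): 241+242 > 450 → valid
(318,402,645): 318+402 > 645 → valid
(38,336,338): 38+336 > 338 → valid
6 of the 7 triples form a triangle.

6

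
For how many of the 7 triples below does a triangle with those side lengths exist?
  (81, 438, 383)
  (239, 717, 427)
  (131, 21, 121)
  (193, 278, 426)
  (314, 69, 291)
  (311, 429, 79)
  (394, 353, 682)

(81,383,438): 81+383 > 438 → valid
(239,427,717): 239+427 ≤ 717 → not valid
(21,121,131): 21+121 > 131 → valid
(193,278,426): 193+278 > 426 → valid
(69,291,314): 69+291 > 314 → valid
(79,311,429): 79+311 ≤ 429 → not valid
(353,394,682): 353+394 > 682 → valid
5 of the 7 triples form a triangle.

5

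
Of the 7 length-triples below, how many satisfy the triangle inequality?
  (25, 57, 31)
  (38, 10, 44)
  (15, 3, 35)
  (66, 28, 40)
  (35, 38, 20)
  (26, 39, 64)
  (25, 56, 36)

5

(25,31,57): 25+31 ≤ 57 → not valid
(10,38,44): 10+38 > 44 → valid
(3,15,35): 3+15 ≤ 35 → not valid
(28,40,66): 28+40 > 66 → valid
(20,35,38): 20+35 > 38 → valid
(26,39,64): 26+39 > 64 → valid
(25,36,56): 25+36 > 56 → valid
5 of the 7 triples form a triangle.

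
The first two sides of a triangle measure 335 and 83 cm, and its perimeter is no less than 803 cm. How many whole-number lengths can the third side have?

33

Triangle inequality: 252 < x < 418. Perimeter ≥ 803 gives x ≥ 803 − 335 − 83 = 385.
So 385 ≤ x < 418; integers 385 through 417: 33 values.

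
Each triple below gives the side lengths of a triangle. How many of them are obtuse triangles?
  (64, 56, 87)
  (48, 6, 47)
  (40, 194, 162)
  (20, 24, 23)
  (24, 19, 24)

3

(64,56,87): 56²+64² = 7232 < 7569 = 87² → obtuse
(48,6,47): 6²+47² = 2245 < 2304 = 48² → obtuse
(40,194,162): 40²+162² = 27844 < 37636 = 194² → obtuse
(20,24,23): 20²+23² = 929 > 576 = 24² → acute
(24,19,24): 19²+24² = 937 > 576 = 24² → acute
3 of the 5 are obtuse.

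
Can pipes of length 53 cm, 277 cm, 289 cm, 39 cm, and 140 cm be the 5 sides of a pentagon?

Yes

A pentagon exists iff every side is shorter than the sum of the others — equivalently, the longest side is less than the sum of the rest.
Longest side 289 < 509 (sum of the remaining 4), so yes.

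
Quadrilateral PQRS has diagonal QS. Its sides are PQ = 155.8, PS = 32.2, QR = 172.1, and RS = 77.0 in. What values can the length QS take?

123.6 < QS < 188.0

From triangle PQS: |155.8 − 32.2| < QS < 155.8 + 32.2, i.e. 123.6 < QS < 188.0.
From triangle RQS: 95.1 < QS < 249.1.
Both must hold, so QS lies in the intersection.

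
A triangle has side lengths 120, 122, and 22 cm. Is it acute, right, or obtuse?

right

Compare the square of the longest side to the sum of squares of the other two: 22² + 120² = 14884 = 122².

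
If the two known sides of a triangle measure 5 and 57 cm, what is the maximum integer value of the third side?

The third side must be strictly less than 5 + 57 = 62.
The largest integer below 62 is 61.

61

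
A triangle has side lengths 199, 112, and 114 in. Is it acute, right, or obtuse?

Compare the square of the longest side to the sum of squares of the other two: 112² + 114² = 25540 < 39601 = 199².

obtuse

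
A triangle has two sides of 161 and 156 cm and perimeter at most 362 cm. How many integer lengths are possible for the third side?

40

Triangle inequality: 5 < x < 317. Perimeter ≤ 362 gives x ≤ 362 − 161 − 156 = 45.
So 5 < x ≤ 45; integers 6 through 45: 40 values.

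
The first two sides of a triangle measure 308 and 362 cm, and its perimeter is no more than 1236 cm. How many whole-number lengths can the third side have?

512

Triangle inequality: 54 < x < 670. Perimeter ≤ 1236 gives x ≤ 1236 − 308 − 362 = 566.
So 54 < x ≤ 566; integers 55 through 566: 512 values.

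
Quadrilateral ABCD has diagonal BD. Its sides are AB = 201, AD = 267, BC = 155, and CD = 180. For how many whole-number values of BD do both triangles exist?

268

From triangle ABD: 66 < BD < 468.
From triangle CBD: 25 < BD < 335.
Intersection: 66 < BD < 335, so integers 67 through 334: 268 values.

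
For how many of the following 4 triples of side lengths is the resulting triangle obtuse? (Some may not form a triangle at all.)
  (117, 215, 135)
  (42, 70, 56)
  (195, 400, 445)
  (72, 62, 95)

1

(117,215,135): 117²+135² = 31914 < 46225 = 215² → obtuse
(42,70,56): 42²+56² = 4900 = 70² → right
(195,400,445): 195²+400² = 198025 = 445² → right
(72,62,95): 62²+72² = 9028 > 9025 = 95² → acute
1 of the 4 is obtuse.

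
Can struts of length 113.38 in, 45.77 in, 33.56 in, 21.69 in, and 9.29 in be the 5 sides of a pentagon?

For a pentagon, each side must be shorter than the sum of the others.
Here the longest side is 113.38, but the remaining 4 sides sum to only 110.31.

No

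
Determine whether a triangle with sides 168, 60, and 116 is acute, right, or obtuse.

obtuse

Compare the square of the longest side to the sum of squares of the other two: 60² + 116² = 17056 < 28224 = 168².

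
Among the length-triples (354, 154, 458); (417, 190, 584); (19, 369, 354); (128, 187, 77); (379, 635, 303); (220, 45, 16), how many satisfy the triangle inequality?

5

(154,354,458): 154+354 > 458 → valid
(190,417,584): 190+417 > 584 → valid
(19,354,369): 19+354 > 369 → valid
(77,128,187): 77+128 > 187 → valid
(303,379,635): 303+379 > 635 → valid
(16,45,220): 16+45 ≤ 220 → not valid
5 of the 6 triples form a triangle.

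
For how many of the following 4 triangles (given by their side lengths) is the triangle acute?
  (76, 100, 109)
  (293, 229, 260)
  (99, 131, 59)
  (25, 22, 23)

3

(76,100,109): 76²+100² = 15776 > 11881 = 109² → acute
(293,229,260): 229²+260² = 120041 > 85849 = 293² → acute
(99,131,59): 59²+99² = 13282 < 17161 = 131² → obtuse
(25,22,23): 22²+23² = 1013 > 625 = 25² → acute
3 of the 4 are acute.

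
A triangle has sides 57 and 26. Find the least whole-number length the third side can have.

The third side must be strictly greater than |57 − 26| = 31.
The smallest integer above 31 is 32.

32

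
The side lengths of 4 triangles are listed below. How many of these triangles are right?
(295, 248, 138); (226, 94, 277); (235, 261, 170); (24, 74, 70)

1

(295,248,138): 138²+248² = 80548 < 87025 = 295² → obtuse
(226,94,277): 94²+226² = 59912 < 76729 = 277² → obtuse
(235,261,170): 170²+235² = 84125 > 68121 = 261² → acute
(24,74,70): 24²+70² = 5476 = 74² → right
1 of the 4 is right.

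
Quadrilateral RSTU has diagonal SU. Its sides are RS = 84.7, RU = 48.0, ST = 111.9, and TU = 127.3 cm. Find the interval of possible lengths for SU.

36.7 < SU < 132.7

From triangle RSU: |84.7 − 48.0| < SU < 84.7 + 48.0, i.e. 36.7 < SU < 132.7.
From triangle TSU: 15.4 < SU < 239.2.
Both must hold, so SU lies in the intersection.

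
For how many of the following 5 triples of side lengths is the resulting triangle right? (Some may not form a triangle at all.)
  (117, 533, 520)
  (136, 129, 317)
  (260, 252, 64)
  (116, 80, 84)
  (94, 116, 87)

(117,533,520): 117²+520² = 284089 = 533² → right
(136,129,317): 129+136 ≤ 317, not a triangle
(260,252,64): 64²+252² = 67600 = 260² → right
(116,80,84): 80²+84² = 13456 = 116² → right
(94,116,87): 87²+94² = 16405 > 13456 = 116² → acute
3 of the 5 are right.

3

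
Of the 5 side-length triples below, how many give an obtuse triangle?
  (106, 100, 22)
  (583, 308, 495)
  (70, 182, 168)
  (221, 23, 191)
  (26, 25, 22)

(106,100,22): 22²+100² = 10484 < 11236 = 106² → obtuse
(583,308,495): 308²+495² = 339889 = 583² → right
(70,182,168): 70²+168² = 33124 = 182² → right
(221,23,191): 23+191 ≤ 221, not a triangle
(26,25,22): 22²+25² = 1109 > 676 = 26² → acute
1 of the 5 is obtuse.

1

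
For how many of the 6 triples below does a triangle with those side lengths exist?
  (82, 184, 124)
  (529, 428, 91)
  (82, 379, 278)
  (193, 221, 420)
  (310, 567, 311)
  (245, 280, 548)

(82,124,184): 82+124 > 184 → valid
(91,428,529): 91+428 ≤ 529 → not valid
(82,278,379): 82+278 ≤ 379 → not valid
(193,221,420): 193+221 ≤ 420 → not valid
(310,311,567): 310+311 > 567 → valid
(245,280,548): 245+280 ≤ 548 → not valid
2 of the 6 triples form a triangle.

2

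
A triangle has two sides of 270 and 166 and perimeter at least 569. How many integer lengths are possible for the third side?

303

Triangle inequality: 104 < x < 436. Perimeter ≥ 569 gives x ≥ 569 − 270 − 166 = 133.
So 133 ≤ x < 436; integers 133 through 435: 303 values.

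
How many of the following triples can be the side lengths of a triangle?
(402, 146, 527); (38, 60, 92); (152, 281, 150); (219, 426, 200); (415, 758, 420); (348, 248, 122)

(146,402,527): 146+402 > 527 → valid
(38,60,92): 38+60 > 92 → valid
(150,152,281): 150+152 > 281 → valid
(200,219,426): 200+219 ≤ 426 → not valid
(415,420,758): 415+420 > 758 → valid
(122,248,348): 122+248 > 348 → valid
5 of the 6 triples form a triangle.

5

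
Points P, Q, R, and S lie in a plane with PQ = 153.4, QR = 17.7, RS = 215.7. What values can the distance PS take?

The maximum is all hops collinear in one direction: 153.4 + 17.7 + 215.7 = 386.8.
The longest hop is 215.7; the others sum to 171.1. Folding the others back against it leaves at least 215.7 − 171.1 = 44.6.

44.6 ≤ PS ≤ 386.8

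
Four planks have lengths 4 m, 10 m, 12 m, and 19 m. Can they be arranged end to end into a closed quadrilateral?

Yes

A quadrilateral exists iff every side is shorter than the sum of the others — equivalently, the longest side is less than the sum of the rest.
Longest side 19 < 26 (sum of the remaining 3), so yes.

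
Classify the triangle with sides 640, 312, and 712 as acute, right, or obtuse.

right

Compare the square of the longest side to the sum of squares of the other two: 312² + 640² = 506944 = 712².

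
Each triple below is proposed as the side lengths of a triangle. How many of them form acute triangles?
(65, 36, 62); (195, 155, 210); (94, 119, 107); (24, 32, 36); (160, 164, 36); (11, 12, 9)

(65,36,62): 36²+62² = 5140 > 4225 = 65² → acute
(195,155,210): 155²+195² = 62050 > 44100 = 210² → acute
(94,119,107): 94²+107² = 20285 > 14161 = 119² → acute
(24,32,36): 24²+32² = 1600 > 1296 = 36² → acute
(160,164,36): 36²+160² = 26896 = 164² → right
(11,12,9): 9²+11² = 202 > 144 = 12² → acute
5 of the 6 are acute.

5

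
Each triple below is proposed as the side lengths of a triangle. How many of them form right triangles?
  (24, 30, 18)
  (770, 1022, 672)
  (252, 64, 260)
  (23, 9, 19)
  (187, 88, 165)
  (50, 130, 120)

(24,30,18): 18²+24² = 900 = 30² → right
(770,1022,672): 672²+770² = 1044484 = 1022² → right
(252,64,260): 64²+252² = 67600 = 260² → right
(23,9,19): 9²+19² = 442 < 529 = 23² → obtuse
(187,88,165): 88²+165² = 34969 = 187² → right
(50,130,120): 50²+120² = 16900 = 130² → right
5 of the 6 are right.

5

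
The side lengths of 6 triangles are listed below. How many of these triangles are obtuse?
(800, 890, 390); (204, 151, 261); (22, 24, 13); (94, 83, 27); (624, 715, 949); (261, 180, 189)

(800,890,390): 390²+800² = 792100 = 890² → right
(204,151,261): 151²+204² = 64417 < 68121 = 261² → obtuse
(22,24,13): 13²+22² = 653 > 576 = 24² → acute
(94,83,27): 27²+83² = 7618 < 8836 = 94² → obtuse
(624,715,949): 624²+715² = 900601 = 949² → right
(261,180,189): 180²+189² = 68121 = 261² → right
2 of the 6 are obtuse.

2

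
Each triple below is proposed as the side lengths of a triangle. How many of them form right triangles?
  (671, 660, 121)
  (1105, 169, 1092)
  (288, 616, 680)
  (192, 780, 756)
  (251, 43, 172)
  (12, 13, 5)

(671,660,121): 121²+660² = 450241 = 671² → right
(1105,169,1092): 169²+1092² = 1221025 = 1105² → right
(288,616,680): 288²+616² = 462400 = 680² → right
(192,780,756): 192²+756² = 608400 = 780² → right
(251,43,172): 43+172 ≤ 251, not a triangle
(12,13,5): 5²+12² = 169 = 13² → right
5 of the 6 are right.

5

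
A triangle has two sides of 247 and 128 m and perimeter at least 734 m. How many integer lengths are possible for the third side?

16

Triangle inequality: 119 < x < 375. Perimeter ≥ 734 gives x ≥ 734 − 247 − 128 = 359.
So 359 ≤ x < 375; integers 359 through 374: 16 values.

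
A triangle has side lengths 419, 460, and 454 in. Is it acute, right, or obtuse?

Compare the square of the longest side to the sum of squares of the other two: 419² + 454² = 381677 > 211600 = 460².

acute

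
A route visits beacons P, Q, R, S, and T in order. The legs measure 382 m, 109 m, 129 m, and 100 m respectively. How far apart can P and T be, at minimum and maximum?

The maximum is all hops collinear in one direction: 382 + 109 + 129 + 100 = 720.
The longest hop is 382; the others sum to 338. Folding the others back against it leaves at least 382 − 338 = 44.

44 ≤ PT ≤ 720 m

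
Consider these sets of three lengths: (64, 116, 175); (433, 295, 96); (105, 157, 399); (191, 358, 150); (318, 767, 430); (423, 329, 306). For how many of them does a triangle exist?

(64,116,175): 64+116 > 175 → valid
(96,295,433): 96+295 ≤ 433 → not valid
(105,157,399): 105+157 ≤ 399 → not valid
(150,191,358): 150+191 ≤ 358 → not valid
(318,430,767): 318+430 ≤ 767 → not valid
(306,329,423): 306+329 > 423 → valid
2 of the 6 triples form a triangle.

2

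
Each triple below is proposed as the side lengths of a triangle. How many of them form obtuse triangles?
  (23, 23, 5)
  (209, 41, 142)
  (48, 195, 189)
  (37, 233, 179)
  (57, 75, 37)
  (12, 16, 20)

(23,23,5): 5²+23² = 554 > 529 = 23² → acute
(209,41,142): 41+142 ≤ 209, not a triangle
(48,195,189): 48²+189² = 38025 = 195² → right
(37,233,179): 37+179 ≤ 233, not a triangle
(57,75,37): 37²+57² = 4618 < 5625 = 75² → obtuse
(12,16,20): 12²+16² = 400 = 20² → right
1 of the 6 is obtuse.

1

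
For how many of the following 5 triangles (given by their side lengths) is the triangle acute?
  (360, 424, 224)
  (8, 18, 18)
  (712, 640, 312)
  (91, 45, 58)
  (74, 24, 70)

(360,424,224): 224²+360² = 179776 = 424² → right
(8,18,18): 8²+18² = 388 > 324 = 18² → acute
(712,640,312): 312²+640² = 506944 = 712² → right
(91,45,58): 45²+58² = 5389 < 8281 = 91² → obtuse
(74,24,70): 24²+70² = 5476 = 74² → right
1 of the 5 is acute.

1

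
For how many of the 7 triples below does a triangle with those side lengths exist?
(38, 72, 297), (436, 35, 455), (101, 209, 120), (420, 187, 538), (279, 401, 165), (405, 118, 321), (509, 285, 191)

5

(38,72,297): 38+72 ≤ 297 → not valid
(35,436,455): 35+436 > 455 → valid
(101,120,209): 101+120 > 209 → valid
(187,420,538): 187+420 > 538 → valid
(165,279,401): 165+279 > 401 → valid
(118,321,405): 118+321 > 405 → valid
(191,285,509): 191+285 ≤ 509 → not valid
5 of the 7 triples form a triangle.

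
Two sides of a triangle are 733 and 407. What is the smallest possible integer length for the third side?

The third side must be strictly greater than |733 − 407| = 326.
The smallest integer above 326 is 327.

327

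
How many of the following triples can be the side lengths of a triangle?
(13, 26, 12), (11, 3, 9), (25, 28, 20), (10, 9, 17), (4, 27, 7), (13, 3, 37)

(12,13,26): 12+13 ≤ 26 → not valid
(3,9,11): 3+9 > 11 → valid
(20,25,28): 20+25 > 28 → valid
(9,10,17): 9+10 > 17 → valid
(4,7,27): 4+7 ≤ 27 → not valid
(3,13,37): 3+13 ≤ 37 → not valid
3 of the 6 triples form a triangle.

3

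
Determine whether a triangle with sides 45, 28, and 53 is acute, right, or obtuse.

Compare the square of the longest side to the sum of squares of the other two: 28² + 45² = 2809 = 53².

right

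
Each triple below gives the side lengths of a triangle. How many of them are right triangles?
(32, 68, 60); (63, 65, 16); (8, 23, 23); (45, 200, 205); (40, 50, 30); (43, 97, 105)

(32,68,60): 32²+60² = 4624 = 68² → right
(63,65,16): 16²+63² = 4225 = 65² → right
(8,23,23): 8²+23² = 593 > 529 = 23² → acute
(45,200,205): 45²+200² = 42025 = 205² → right
(40,50,30): 30²+40² = 2500 = 50² → right
(43,97,105): 43²+97² = 11258 > 11025 = 105² → acute
4 of the 6 are right.

4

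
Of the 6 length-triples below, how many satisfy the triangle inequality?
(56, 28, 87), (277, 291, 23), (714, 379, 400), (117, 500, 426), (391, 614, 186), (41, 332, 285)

3

(28,56,87): 28+56 ≤ 87 → not valid
(23,277,291): 23+277 > 291 → valid
(379,400,714): 379+400 > 714 → valid
(117,426,500): 117+426 > 500 → valid
(186,391,614): 186+391 ≤ 614 → not valid
(41,285,332): 41+285 ≤ 332 → not valid
3 of the 6 triples form a triangle.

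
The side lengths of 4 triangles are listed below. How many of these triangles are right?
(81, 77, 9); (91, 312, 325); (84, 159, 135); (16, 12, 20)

3

(81,77,9): 9²+77² = 6010 < 6561 = 81² → obtuse
(91,312,325): 91²+312² = 105625 = 325² → right
(84,159,135): 84²+135² = 25281 = 159² → right
(16,12,20): 12²+16² = 400 = 20² → right
3 of the 4 are right.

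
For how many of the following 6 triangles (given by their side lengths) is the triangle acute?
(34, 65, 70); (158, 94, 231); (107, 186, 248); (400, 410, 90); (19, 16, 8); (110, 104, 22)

(34,65,70): 34²+65² = 5381 > 4900 = 70² → acute
(158,94,231): 94²+158² = 33800 < 53361 = 231² → obtuse
(107,186,248): 107²+186² = 46045 < 61504 = 248² → obtuse
(400,410,90): 90²+400² = 168100 = 410² → right
(19,16,8): 8²+16² = 320 < 361 = 19² → obtuse
(110,104,22): 22²+104² = 11300 < 12100 = 110² → obtuse
1 of the 6 is acute.

1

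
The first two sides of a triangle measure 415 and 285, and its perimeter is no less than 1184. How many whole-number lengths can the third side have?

Triangle inequality: 130 < x < 700. Perimeter ≥ 1184 gives x ≥ 1184 − 415 − 285 = 484.
So 484 ≤ x < 700; integers 484 through 699: 216 values.

216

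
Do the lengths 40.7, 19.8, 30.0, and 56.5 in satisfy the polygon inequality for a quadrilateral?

Yes

A quadrilateral exists iff every side is shorter than the sum of the others — equivalently, the longest side is less than the sum of the rest.
Longest side 56.5 < 90.5 (sum of the remaining 3), so yes.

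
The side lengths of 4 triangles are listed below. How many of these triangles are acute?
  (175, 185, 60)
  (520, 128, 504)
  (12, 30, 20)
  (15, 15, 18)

1

(175,185,60): 60²+175² = 34225 = 185² → right
(520,128,504): 128²+504² = 270400 = 520² → right
(12,30,20): 12²+20² = 544 < 900 = 30² → obtuse
(15,15,18): 15²+15² = 450 > 324 = 18² → acute
1 of the 4 is acute.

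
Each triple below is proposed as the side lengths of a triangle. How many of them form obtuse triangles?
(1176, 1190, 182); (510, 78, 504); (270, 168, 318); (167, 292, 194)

(1176,1190,182): 182²+1176² = 1416100 = 1190² → right
(510,78,504): 78²+504² = 260100 = 510² → right
(270,168,318): 168²+270² = 101124 = 318² → right
(167,292,194): 167²+194² = 65525 < 85264 = 292² → obtuse
1 of the 4 is obtuse.

1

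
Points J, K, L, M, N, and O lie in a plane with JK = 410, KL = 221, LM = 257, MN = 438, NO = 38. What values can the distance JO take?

The maximum is all hops collinear in one direction: 410 + 221 + 257 + 438 + 38 = 1364.
The longest hop is 438; the others sum to 926. Since 438 ≤ 926, the path can fold back on itself completely, so the minimum distance is 0.

0 ≤ JO ≤ 1364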